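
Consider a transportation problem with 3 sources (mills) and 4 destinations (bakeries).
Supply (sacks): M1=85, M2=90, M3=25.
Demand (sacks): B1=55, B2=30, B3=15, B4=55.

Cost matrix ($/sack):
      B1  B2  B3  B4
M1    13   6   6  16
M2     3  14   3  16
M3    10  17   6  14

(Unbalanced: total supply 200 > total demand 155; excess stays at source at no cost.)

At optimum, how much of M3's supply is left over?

0

An optimal plan:
  M1→B2: 30 × $6 = $180
  M1→B4: 30 × $16 = $480
  M2→B1: 55 × $3 = $165
  M2→B3: 15 × $3 = $45
  M3→B4: 25 × $14 = $350
Total cost = $1220.
M3 ships 25 of its 25, leaving 0.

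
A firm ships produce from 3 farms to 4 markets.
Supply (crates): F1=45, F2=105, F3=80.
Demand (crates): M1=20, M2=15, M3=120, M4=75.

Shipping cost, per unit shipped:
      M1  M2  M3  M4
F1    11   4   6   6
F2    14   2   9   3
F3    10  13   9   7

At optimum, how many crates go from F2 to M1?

0

Optimal shipments:
  F1→M3: 45 × 6 = 270
  F2→M2: 15 × 2 = 30
  F2→M3: 15 × 9 = 135
  F2→M4: 75 × 3 = 225
  F3→M1: 20 × 10 = 200
  F3→M3: 60 × 9 = 540
Total cost = 1400.
The route F2→M1 is not used.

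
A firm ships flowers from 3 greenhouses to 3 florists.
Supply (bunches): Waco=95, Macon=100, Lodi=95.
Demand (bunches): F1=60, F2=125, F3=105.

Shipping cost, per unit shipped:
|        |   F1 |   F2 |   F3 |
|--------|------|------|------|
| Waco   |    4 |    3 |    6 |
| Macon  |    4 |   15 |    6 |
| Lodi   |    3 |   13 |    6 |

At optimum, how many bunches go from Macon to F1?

0

The minimum-cost plan:
  Waco to F2: 95 × 3 = 285
  Macon to F3: 100 × 6 = 600
  Lodi to F1: 60 × 3 = 180
  Lodi to F2: 30 × 13 = 390
  Lodi to F3: 5 × 6 = 30
Total cost = 1485.
The route Macon→F1 is not used.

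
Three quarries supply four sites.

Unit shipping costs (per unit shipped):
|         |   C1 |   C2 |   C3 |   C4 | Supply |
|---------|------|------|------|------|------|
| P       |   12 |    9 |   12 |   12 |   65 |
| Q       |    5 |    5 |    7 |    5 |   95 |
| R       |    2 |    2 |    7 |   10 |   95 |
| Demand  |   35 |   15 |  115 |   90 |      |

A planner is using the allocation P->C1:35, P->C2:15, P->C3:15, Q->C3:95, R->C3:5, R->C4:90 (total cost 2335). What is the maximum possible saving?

Current plan cost = 35·12 + 15·9 + 15·12 + 95·7 + 5·7 + 90·10 = 2335.
Optimal plan:
  P->C3: 65 × 12 = 780
  Q->C3: 5 × 7 = 35
  Q->C4: 90 × 5 = 450
  R->C1: 35 × 2 = 70
  R->C2: 15 × 2 = 30
  R->C3: 45 × 7 = 315
Optimal cost = 1680.
Saving = 2335 − 1680 = 655.

655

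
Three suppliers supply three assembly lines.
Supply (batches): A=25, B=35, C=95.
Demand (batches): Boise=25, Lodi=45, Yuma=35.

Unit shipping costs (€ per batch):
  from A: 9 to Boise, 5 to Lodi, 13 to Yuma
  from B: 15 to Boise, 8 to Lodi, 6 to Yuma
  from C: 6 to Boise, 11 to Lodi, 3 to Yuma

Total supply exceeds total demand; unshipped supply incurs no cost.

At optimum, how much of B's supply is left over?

An optimal plan:
  A–Lodi: 25 × €5 = €125
  B–Lodi: 20 × €8 = €160
  C–Boise: 25 × €6 = €150
  C–Yuma: 35 × €3 = €105
Total cost = €540.
B ships 20 of its 35, leaving 15.

15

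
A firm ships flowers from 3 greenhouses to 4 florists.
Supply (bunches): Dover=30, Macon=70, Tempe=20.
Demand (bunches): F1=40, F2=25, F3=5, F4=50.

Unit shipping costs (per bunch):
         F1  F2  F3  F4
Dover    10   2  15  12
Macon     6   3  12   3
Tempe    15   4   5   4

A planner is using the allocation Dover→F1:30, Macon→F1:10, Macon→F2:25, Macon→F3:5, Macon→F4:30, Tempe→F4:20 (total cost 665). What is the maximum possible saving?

165

Current plan cost = 30·10 + 10·6 + 25·3 + 5·12 + 30·3 + 20·4 = 665.
Optimal plan:
  Dover–F1: 5 × 10 = 50
  Dover–F2: 25 × 2 = 50
  Macon–F1: 35 × 6 = 210
  Macon–F4: 35 × 3 = 105
  Tempe–F3: 5 × 5 = 25
  Tempe–F4: 15 × 4 = 60
Optimal cost = 500.
Saving = 665 − 500 = 165.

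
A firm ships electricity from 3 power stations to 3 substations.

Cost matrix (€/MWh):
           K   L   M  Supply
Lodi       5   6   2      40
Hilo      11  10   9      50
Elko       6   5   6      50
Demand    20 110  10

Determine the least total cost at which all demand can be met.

A cheapest plan:
  Lodi->K: 20 × €5 = €100
  Lodi->L: 10 × €6 = €60
  Lodi->M: 10 × €2 = €20
  Hilo->L: 50 × €10 = €500
  Elko->L: 50 × €5 = €250
Total = 100 + 60 + 20 + 500 + 250 = €930.
(Supply check: Lodi ships 40; Hilo ships 50; Elko ships 50.)

930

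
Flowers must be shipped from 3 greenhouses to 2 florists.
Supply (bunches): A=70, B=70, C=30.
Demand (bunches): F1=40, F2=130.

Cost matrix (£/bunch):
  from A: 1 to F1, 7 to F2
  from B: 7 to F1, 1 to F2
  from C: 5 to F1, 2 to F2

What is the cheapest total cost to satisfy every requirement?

380

Optimal allocation:
  A→F1: 40 bunches
  A→F2: 30 bunches
  B→F2: 70 bunches
  C→F2: 30 bunches
Total cost = £380.
(Supply check: A ships 70; B ships 70; C ships 30.)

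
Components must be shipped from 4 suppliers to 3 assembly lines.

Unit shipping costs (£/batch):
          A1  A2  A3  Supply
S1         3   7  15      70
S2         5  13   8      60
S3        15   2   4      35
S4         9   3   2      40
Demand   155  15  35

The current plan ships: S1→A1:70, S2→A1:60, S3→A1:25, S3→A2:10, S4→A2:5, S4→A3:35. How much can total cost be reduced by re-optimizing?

115

Current plan cost = 70·3 + 60·5 + 25·15 + 10·2 + 5·3 + 35·2 = £990.
Optimal plan:
  S1->A1: 70 × £3 = £210
  S2->A1: 60 × £5 = £300
  S3->A2: 15 × £2 = £30
  S3->A3: 20 × £4 = £80
  S4->A1: 25 × £9 = £225
  S4->A3: 15 × £2 = £30
Optimal cost = £875.
Saving = 990 − 875 = £115.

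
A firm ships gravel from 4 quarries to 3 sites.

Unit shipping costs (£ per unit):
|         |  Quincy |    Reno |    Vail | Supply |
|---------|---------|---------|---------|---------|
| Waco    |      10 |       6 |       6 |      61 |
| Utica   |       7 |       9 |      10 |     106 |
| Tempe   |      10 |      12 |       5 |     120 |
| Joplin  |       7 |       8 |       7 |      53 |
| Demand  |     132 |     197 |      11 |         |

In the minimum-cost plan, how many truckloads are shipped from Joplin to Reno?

Solving gives:
  Waco–Reno: 61 × £6 = £366
  Utica–Quincy: 23 × £7 = £161
  Utica–Reno: 83 × £9 = £747
  Tempe–Quincy: 109 × £10 = £1090
  Tempe–Vail: 11 × £5 = £55
  Joplin–Reno: 53 × £8 = £424
Total cost = £2843.
So Joplin→Reno carries 53 truckloads.

53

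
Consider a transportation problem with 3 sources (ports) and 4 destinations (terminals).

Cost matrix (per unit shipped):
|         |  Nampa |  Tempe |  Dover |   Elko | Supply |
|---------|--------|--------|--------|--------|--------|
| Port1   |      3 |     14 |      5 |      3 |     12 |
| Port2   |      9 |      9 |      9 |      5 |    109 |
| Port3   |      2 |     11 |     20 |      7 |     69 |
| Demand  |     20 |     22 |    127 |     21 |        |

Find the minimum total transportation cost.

1590

A cheapest plan:
  Port1 to Dover: 12 × 5 = 60
  Port2 to Dover: 109 × 9 = 981
  Port3 to Nampa: 20 × 2 = 40
  Port3 to Tempe: 22 × 11 = 242
  Port3 to Dover: 6 × 20 = 120
  Port3 to Elko: 21 × 7 = 147
Total = 60 + 981 + 40 + 242 + 120 + 147 = 1590.
(Supply check: Port1 ships 12; Port2 ships 109; Port3 ships 69.)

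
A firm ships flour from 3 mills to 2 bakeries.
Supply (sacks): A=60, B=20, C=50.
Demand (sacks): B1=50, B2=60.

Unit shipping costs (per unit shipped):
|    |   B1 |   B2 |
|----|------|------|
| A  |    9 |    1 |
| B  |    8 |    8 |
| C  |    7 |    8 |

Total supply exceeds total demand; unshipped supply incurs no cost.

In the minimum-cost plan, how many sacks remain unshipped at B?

An optimal plan:
  A→B2: 60 × 1 = 60
  C→B1: 50 × 7 = 350
Total cost = 410.
B ships 0 of its 20, leaving 20.

20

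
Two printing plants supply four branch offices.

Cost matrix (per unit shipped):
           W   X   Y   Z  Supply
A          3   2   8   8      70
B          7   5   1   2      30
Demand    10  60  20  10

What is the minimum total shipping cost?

190

An optimal shipping plan:
  A->W: 10 × 3 = 30
  A->X: 60 × 2 = 120
  B->Y: 20 × 1 = 20
  B->Z: 10 × 2 = 20
Total = 30 + 120 + 20 + 20 = 190.
(Supply check: A ships 70; B ships 30.)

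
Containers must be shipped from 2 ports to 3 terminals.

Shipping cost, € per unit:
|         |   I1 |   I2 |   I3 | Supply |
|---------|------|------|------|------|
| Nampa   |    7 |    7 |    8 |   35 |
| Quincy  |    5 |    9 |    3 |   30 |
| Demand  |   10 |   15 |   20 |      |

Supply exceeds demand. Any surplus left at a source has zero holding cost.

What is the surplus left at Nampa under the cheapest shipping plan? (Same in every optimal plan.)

20

An optimal plan:
  Nampa→I2: 15 × €7 = €105
  Quincy→I1: 10 × €5 = €50
  Quincy→I3: 20 × €3 = €60
Total cost = €215.
Nampa ships 15 of its 35, leaving 20.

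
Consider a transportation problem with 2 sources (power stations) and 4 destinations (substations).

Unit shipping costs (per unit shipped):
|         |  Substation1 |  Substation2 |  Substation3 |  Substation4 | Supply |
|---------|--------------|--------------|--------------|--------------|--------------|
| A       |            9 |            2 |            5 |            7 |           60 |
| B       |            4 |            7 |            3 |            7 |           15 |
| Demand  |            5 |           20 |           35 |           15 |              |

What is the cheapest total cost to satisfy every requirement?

Optimal allocation:
  A->Substation2: 20 × 2 = 40
  A->Substation3: 25 × 5 = 125
  A->Substation4: 15 × 7 = 105
  B->Substation1: 5 × 4 = 20
  B->Substation3: 10 × 3 = 30
Total = 40 + 125 + 105 + 20 + 30 = 320.

320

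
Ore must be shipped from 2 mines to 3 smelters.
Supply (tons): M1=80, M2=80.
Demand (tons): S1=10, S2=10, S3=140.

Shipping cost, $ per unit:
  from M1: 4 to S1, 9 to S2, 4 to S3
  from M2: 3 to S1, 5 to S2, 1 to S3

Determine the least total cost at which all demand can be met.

440

One minimum-cost allocation:
  M1->S1: 10 × $4 = $40
  M1->S3: 70 × $4 = $280
  M2->S2: 10 × $5 = $50
  M2->S3: 70 × $1 = $70
Total = 40 + 280 + 50 + 70 = $440.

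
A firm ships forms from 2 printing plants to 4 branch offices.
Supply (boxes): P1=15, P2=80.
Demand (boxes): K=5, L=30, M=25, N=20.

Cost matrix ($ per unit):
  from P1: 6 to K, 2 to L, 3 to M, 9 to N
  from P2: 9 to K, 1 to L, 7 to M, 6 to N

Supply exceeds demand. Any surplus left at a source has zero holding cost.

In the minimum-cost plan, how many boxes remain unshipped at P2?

Minimum-cost shipments:
  P1->M: 15 × $3 = $45
  P2->K: 5 × $9 = $45
  P2->L: 30 × $1 = $30
  P2->M: 10 × $7 = $70
  P2->N: 20 × $6 = $120
Total cost = $310.
P2 ships 65 of its 80, leaving 15.

15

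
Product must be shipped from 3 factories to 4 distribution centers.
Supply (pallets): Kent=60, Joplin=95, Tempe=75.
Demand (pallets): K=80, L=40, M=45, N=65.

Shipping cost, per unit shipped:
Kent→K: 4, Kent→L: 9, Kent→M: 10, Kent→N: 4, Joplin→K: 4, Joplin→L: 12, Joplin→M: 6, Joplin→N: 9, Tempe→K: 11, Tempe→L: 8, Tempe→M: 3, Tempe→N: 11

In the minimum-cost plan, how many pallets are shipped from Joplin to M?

The minimum-cost plan:
  Kent to N: 60 × 4 = 240
  Joplin to K: 80 × 4 = 320
  Joplin to M: 10 × 6 = 60
  Joplin to N: 5 × 9 = 45
  Tempe to L: 40 × 8 = 320
  Tempe to M: 35 × 3 = 105
Total cost = 1090.
So Joplin→M carries 10 pallets.

10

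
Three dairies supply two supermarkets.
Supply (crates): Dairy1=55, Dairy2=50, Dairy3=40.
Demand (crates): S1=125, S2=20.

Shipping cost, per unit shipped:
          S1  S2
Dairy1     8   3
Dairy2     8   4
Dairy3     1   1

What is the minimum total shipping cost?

780

One minimum-cost allocation:
  Dairy1->S1: 35 × 8 = 280
  Dairy1->S2: 20 × 3 = 60
  Dairy2->S1: 50 × 8 = 400
  Dairy3->S1: 40 × 1 = 40
Total = 280 + 60 + 400 + 40 = 780.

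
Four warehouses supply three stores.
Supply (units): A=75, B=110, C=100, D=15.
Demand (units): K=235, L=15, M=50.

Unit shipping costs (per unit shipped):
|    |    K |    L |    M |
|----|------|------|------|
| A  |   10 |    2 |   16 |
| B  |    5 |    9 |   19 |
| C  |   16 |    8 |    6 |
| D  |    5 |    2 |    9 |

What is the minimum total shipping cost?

2355

A cheapest plan:
  A->K: 60 units
  A->L: 15 units
  B->K: 110 units
  C->K: 50 units
  C->M: 50 units
  D->K: 15 units
Total cost = 2355.
(Supply check: A ships 75; B ships 110; C ships 100; D ships 15.)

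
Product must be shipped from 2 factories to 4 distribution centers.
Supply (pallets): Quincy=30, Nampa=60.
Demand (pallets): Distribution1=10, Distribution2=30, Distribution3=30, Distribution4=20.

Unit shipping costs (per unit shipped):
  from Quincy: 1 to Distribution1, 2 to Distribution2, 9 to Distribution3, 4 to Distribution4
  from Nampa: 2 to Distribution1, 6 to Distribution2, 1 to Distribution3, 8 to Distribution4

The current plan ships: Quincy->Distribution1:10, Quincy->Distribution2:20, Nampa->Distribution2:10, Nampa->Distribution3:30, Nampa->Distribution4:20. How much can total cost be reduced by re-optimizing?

30

Current plan cost = 10·1 + 20·2 + 10·6 + 30·1 + 20·8 = 300.
Optimal plan:
  Quincy→Distribution2: 30 × 2 = 60
  Nampa→Distribution1: 10 × 2 = 20
  Nampa→Distribution3: 30 × 1 = 30
  Nampa→Distribution4: 20 × 8 = 160
Optimal cost = 270.
Saving = 300 − 270 = 30.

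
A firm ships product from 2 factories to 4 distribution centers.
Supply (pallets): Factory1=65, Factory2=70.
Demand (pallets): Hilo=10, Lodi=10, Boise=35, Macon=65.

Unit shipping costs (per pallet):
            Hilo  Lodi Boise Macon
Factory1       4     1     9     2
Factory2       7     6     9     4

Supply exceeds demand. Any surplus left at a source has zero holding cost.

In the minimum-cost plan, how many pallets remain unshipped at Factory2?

Minimum-cost shipments:
  Factory1->Hilo: 10 × 4 = 40
  Factory1->Lodi: 10 × 1 = 10
  Factory1->Macon: 45 × 2 = 90
  Factory2->Boise: 35 × 9 = 315
  Factory2->Macon: 20 × 4 = 80
Total cost = 535.
Factory2 ships 55 of its 70, leaving 15.

15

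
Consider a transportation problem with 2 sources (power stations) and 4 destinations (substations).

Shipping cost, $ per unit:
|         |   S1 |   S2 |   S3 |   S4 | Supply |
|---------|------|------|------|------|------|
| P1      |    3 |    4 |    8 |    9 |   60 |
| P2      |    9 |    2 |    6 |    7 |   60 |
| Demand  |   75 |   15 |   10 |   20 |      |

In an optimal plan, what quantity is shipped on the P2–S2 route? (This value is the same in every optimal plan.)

15

Optimal shipments:
  P1 to S1: 60 × $3 = $180
  P2 to S1: 15 × $9 = $135
  P2 to S2: 15 × $2 = $30
  P2 to S3: 10 × $6 = $60
  P2 to S4: 20 × $7 = $140
Total cost = $545.
So P2→S2 carries 15 MWh.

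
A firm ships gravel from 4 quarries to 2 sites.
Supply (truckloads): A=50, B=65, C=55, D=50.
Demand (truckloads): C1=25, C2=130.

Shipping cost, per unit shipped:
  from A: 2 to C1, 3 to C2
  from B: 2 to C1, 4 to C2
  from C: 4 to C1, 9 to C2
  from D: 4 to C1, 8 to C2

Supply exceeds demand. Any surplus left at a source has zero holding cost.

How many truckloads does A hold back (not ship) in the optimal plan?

0

Minimum-cost shipments:
  A->C2: 50 truckloads
  B->C2: 65 truckloads
  C->C1: 25 truckloads
  D->C2: 15 truckloads
Total cost = 630.
A ships 50 of its 50, leaving 0.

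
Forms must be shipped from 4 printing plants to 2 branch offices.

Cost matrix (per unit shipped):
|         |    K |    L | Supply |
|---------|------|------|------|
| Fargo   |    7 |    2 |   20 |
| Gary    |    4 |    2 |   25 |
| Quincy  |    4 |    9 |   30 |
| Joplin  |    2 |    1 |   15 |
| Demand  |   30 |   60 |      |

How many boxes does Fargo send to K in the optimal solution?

The minimum-cost plan:
  Fargo->L: 20 × 2 = 40
  Gary->L: 25 × 2 = 50
  Quincy->K: 30 × 4 = 120
  Joplin->L: 15 × 1 = 15
Total cost = 225.
The route Fargo→K is not used.

0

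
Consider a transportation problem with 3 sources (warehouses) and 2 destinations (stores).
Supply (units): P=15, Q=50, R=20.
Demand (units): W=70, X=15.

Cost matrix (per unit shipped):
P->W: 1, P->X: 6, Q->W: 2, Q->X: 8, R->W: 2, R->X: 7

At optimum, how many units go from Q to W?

50

The minimum-cost plan:
  P–W: 15 units
  Q–W: 50 units
  R–W: 5 units
  R–X: 15 units
Total cost = 230.
So Q→W carries 50 units.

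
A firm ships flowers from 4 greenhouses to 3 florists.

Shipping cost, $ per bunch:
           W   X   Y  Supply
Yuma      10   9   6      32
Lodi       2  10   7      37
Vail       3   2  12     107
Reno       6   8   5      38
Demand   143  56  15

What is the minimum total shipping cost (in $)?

827

One minimum-cost allocation:
  Yuma→X: 17 × $9 = $153
  Yuma→Y: 15 × $6 = $90
  Lodi→W: 37 × $2 = $74
  Vail→W: 68 × $3 = $204
  Vail→X: 39 × $2 = $78
  Reno→W: 38 × $6 = $228
Total = 153 + 90 + 74 + 204 + 78 + 228 = $827.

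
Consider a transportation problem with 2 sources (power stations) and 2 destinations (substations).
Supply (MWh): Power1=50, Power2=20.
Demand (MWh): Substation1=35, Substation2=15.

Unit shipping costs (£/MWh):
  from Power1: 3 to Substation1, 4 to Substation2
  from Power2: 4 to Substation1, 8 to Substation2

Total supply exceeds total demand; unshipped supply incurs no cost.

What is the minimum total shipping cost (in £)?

165

An optimal shipping plan:
  Power1–Substation1: 35 × £3 = £105
  Power1–Substation2: 15 × £4 = £60
Total = 105 + 60 = £165.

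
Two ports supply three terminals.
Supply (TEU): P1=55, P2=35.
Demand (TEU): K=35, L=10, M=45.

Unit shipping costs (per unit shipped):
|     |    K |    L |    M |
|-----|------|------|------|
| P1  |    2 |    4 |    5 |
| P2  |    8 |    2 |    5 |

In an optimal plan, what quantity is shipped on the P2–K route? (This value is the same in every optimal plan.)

The minimum-cost plan:
  P1 to K: 35 × 2 = 70
  P1 to M: 20 × 5 = 100
  P2 to L: 10 × 2 = 20
  P2 to M: 25 × 5 = 125
Total cost = 315.
The route P2→K is not used.

0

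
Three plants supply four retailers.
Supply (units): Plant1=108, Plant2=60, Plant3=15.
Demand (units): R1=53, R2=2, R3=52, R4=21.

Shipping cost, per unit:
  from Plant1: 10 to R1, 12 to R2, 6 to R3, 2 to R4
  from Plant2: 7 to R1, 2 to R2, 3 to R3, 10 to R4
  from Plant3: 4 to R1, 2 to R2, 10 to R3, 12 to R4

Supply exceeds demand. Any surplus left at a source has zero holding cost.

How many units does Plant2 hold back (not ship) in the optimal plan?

Minimum-cost shipments:
  Plant1–R3: 32 × 6 = 192
  Plant1–R4: 21 × 2 = 42
  Plant2–R1: 38 × 7 = 266
  Plant2–R2: 2 × 2 = 4
  Plant2–R3: 20 × 3 = 60
  Plant3–R1: 15 × 4 = 60
Total cost = 624.
Plant2 ships 60 of its 60, leaving 0.

0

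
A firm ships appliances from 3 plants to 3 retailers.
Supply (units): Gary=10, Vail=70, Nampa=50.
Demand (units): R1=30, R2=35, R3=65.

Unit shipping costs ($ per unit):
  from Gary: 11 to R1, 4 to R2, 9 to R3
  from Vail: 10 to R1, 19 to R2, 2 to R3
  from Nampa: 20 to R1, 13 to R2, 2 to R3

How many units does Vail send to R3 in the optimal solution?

The minimum-cost plan:
  Gary–R2: 10 × $4 = $40
  Vail–R1: 30 × $10 = $300
  Vail–R3: 40 × $2 = $80
  Nampa–R2: 25 × $13 = $325
  Nampa–R3: 25 × $2 = $50
Total cost = $795.
So Vail→R3 carries 40 units.

40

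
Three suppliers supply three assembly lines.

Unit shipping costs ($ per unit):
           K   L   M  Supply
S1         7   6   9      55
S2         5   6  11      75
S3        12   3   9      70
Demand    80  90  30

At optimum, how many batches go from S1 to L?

20

The minimum-cost plan:
  S1→K: 5 × $7 = $35
  S1→L: 20 × $6 = $120
  S1→M: 30 × $9 = $270
  S2→K: 75 × $5 = $375
  S3→L: 70 × $3 = $210
Total cost = $1010.
So S1→L carries 20 batches.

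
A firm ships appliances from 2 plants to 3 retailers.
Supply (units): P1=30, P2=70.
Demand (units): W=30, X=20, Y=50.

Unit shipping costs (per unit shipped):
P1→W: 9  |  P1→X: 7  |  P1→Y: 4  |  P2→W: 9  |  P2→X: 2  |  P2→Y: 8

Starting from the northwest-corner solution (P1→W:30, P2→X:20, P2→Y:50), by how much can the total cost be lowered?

120

Current plan cost = 30·9 + 20·2 + 50·8 = 710.
Optimal plan:
  P1–Y: 30 × 4 = 120
  P2–W: 30 × 9 = 270
  P2–X: 20 × 2 = 40
  P2–Y: 20 × 8 = 160
Optimal cost = 590.
Saving = 710 − 590 = 120.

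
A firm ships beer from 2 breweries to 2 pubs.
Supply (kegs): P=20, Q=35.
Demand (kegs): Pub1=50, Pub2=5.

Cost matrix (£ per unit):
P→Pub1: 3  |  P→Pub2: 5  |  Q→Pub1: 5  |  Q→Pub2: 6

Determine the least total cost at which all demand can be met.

One minimum-cost allocation:
  P–Pub1: 20 kegs
  Q–Pub1: 30 kegs
  Q–Pub2: 5 kegs
Total cost = £240.

240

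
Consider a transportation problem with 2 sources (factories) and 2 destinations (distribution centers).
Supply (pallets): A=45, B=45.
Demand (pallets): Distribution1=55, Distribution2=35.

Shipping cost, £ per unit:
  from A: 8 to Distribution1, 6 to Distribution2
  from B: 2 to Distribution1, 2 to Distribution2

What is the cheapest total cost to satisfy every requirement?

380

A cheapest plan:
  A–Distribution1: 10 × £8 = £80
  A–Distribution2: 35 × £6 = £210
  B–Distribution1: 45 × £2 = £90
Total = 80 + 210 + 90 = £380.
(Supply check: A ships 45; B ships 45.)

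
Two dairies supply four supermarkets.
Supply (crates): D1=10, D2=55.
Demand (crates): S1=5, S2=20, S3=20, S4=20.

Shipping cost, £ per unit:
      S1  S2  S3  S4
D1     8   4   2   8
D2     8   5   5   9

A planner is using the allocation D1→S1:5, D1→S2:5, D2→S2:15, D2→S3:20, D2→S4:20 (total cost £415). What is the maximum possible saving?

25

Current plan cost = 5·8 + 5·4 + 15·5 + 20·5 + 20·9 = £415.
Optimal plan:
  D1–S3: 10 crates
  D2–S1: 5 crates
  D2–S2: 20 crates
  D2–S3: 10 crates
  D2–S4: 20 crates
Optimal cost = £390.
Saving = 415 − 390 = £25.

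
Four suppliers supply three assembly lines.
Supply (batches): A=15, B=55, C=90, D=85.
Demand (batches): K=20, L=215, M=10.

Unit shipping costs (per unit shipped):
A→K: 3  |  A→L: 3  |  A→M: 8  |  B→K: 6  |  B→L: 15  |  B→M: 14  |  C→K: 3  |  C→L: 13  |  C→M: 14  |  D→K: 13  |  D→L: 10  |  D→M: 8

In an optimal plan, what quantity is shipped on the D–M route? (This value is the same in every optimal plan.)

10

The minimum-cost plan:
  A to L: 15 × 3 = 45
  B to L: 55 × 15 = 825
  C to K: 20 × 3 = 60
  C to L: 70 × 13 = 910
  D to L: 75 × 10 = 750
  D to M: 10 × 8 = 80
Total cost = 2670.
So D→M carries 10 batches.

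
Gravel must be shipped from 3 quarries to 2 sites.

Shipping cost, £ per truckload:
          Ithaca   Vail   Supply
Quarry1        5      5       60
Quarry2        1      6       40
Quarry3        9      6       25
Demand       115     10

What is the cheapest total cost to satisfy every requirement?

535

A cheapest plan:
  Quarry1 to Ithaca: 60 × £5 = £300
  Quarry2 to Ithaca: 40 × £1 = £40
  Quarry3 to Ithaca: 15 × £9 = £135
  Quarry3 to Vail: 10 × £6 = £60
Total = 300 + 40 + 135 + 60 = £535.
(Supply check: Quarry1 ships 60; Quarry2 ships 40; Quarry3 ships 25.)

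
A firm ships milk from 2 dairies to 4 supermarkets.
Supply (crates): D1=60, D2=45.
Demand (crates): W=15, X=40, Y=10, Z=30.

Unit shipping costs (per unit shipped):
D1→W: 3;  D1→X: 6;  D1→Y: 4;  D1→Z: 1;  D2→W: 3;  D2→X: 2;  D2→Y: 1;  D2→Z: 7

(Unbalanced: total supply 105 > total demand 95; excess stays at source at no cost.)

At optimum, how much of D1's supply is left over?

An optimal plan:
  D1→W: 15 × 3 = 45
  D1→Y: 5 × 4 = 20
  D1→Z: 30 × 1 = 30
  D2→X: 40 × 2 = 80
  D2→Y: 5 × 1 = 5
Total cost = 180.
D1 ships 50 of its 60, leaving 10.

10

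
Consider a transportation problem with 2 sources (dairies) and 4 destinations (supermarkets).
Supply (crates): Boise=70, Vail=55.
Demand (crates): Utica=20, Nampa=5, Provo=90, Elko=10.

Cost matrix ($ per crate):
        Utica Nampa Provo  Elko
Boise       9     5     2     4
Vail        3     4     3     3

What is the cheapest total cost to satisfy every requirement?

310

One minimum-cost allocation:
  Boise→Provo: 70 crates
  Vail→Utica: 20 crates
  Vail→Nampa: 5 crates
  Vail→Provo: 20 crates
  Vail→Elko: 10 crates
Total cost = $310.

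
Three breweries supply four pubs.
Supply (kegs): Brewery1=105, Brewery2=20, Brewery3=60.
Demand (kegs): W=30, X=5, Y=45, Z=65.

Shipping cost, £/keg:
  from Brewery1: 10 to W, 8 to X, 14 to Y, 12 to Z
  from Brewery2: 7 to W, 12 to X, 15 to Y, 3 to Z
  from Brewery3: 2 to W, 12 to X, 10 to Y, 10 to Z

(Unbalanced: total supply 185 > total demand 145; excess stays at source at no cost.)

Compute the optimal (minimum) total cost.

Optimal allocation:
  Brewery1->X: 5 × £8 = £40
  Brewery1->Y: 15 × £14 = £210
  Brewery1->Z: 45 × £12 = £540
  Brewery2->Z: 20 × £3 = £60
  Brewery3->W: 30 × £2 = £60
  Brewery3->Y: 30 × £10 = £300
Total = 40 + 210 + 540 + 60 + 60 + 300 = £1210.

1210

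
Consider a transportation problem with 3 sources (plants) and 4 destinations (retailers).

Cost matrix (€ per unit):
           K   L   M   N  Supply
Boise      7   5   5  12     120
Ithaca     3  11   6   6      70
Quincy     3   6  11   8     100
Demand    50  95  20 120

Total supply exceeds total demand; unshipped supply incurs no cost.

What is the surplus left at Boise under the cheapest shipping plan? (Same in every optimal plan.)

5

Minimum-cost shipments:
  Boise to L: 95 units
  Boise to M: 20 units
  Ithaca to N: 70 units
  Quincy to K: 50 units
  Quincy to N: 50 units
Total cost = €1545.
Boise ships 115 of its 120, leaving 5.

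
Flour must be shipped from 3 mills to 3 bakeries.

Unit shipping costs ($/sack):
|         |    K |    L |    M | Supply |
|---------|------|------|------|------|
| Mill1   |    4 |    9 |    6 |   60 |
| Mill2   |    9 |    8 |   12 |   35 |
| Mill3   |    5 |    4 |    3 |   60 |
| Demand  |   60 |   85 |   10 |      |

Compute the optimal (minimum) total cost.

A cheapest plan:
  Mill1->K: 60 sacks
  Mill2->L: 35 sacks
  Mill3->L: 50 sacks
  Mill3->M: 10 sacks
Total cost = $750.

750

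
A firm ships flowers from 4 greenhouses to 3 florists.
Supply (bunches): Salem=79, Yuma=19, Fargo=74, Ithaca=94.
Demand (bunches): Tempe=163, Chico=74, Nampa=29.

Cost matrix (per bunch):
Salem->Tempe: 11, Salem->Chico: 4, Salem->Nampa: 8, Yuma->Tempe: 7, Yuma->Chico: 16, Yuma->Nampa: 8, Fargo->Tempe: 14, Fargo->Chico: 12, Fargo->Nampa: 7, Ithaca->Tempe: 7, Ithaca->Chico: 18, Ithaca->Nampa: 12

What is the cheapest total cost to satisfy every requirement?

1975

Optimal allocation:
  Salem to Tempe: 5 × 11 = 55
  Salem to Chico: 74 × 4 = 296
  Yuma to Tempe: 19 × 7 = 133
  Fargo to Tempe: 45 × 14 = 630
  Fargo to Nampa: 29 × 7 = 203
  Ithaca to Tempe: 94 × 7 = 658
Total = 55 + 296 + 133 + 630 + 203 + 658 = 1975.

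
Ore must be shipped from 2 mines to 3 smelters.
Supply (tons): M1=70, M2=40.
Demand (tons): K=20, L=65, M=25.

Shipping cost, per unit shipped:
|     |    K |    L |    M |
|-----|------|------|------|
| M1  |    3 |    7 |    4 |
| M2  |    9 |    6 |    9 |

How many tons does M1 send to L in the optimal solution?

Optimal shipments:
  M1→K: 20 × 3 = 60
  M1→L: 25 × 7 = 175
  M1→M: 25 × 4 = 100
  M2→L: 40 × 6 = 240
Total cost = 575.
So M1→L carries 25 tons.

25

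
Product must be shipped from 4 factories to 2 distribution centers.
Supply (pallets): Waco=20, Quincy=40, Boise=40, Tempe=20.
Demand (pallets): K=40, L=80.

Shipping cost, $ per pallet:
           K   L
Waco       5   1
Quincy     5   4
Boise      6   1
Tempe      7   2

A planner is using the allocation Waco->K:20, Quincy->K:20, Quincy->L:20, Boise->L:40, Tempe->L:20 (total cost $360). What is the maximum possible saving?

Current plan cost = 20·5 + 20·5 + 20·4 + 40·1 + 20·2 = $360.
Optimal plan:
  Waco→L: 20 × $1 = $20
  Quincy→K: 40 × $5 = $200
  Boise→L: 40 × $1 = $40
  Tempe→L: 20 × $2 = $40
Optimal cost = $300.
Saving = 360 − 300 = $60.

60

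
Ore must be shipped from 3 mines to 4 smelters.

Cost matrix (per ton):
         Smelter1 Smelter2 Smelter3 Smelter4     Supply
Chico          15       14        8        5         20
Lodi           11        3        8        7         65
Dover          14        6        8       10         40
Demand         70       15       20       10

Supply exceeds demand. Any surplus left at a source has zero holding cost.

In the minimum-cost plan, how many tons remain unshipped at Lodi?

An optimal plan:
  Chico->Smelter3: 10 × 8 = 80
  Chico->Smelter4: 10 × 5 = 50
  Lodi->Smelter1: 65 × 11 = 715
  Dover->Smelter1: 5 × 14 = 70
  Dover->Smelter2: 15 × 6 = 90
  Dover->Smelter3: 10 × 8 = 80
Total cost = 1085.
Lodi ships 65 of its 65, leaving 0.

0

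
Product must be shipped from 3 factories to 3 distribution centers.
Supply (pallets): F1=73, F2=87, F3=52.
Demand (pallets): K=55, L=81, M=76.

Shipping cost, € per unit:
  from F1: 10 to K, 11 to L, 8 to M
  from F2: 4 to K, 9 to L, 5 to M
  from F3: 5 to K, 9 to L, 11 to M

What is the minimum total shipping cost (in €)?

1519

One minimum-cost allocation:
  F1->L: 73 × €11 = €803
  F2->K: 11 × €4 = €44
  F2->M: 76 × €5 = €380
  F3->K: 44 × €5 = €220
  F3->L: 8 × €9 = €72
Total = 803 + 44 + 380 + 220 + 72 = €1519.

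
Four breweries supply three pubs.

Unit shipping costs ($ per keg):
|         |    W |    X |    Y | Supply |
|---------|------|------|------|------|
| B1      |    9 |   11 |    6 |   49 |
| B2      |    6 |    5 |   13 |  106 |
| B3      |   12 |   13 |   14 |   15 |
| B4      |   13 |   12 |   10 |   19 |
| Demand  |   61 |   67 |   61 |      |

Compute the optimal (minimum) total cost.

Optimal allocation:
  B1 to Y: 49 × $6 = $294
  B2 to W: 46 × $6 = $276
  B2 to X: 60 × $5 = $300
  B3 to W: 15 × $12 = $180
  B4 to X: 7 × $12 = $84
  B4 to Y: 12 × $10 = $120
Total = 294 + 276 + 300 + 180 + 84 + 120 = $1254.
(Supply check: B1 ships 49; B2 ships 106; B3 ships 15; B4 ships 19.)

1254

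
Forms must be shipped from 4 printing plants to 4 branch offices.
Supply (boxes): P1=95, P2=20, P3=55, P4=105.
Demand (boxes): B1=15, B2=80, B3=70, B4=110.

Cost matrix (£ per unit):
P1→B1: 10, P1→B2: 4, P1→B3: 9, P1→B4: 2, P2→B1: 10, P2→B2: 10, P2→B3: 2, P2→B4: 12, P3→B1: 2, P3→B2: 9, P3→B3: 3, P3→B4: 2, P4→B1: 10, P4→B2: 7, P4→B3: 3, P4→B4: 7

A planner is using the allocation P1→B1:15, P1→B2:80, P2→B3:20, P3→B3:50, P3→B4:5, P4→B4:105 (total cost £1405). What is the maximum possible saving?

480

Current plan cost = 15·10 + 80·4 + 20·2 + 50·3 + 5·2 + 105·7 = £1405.
Optimal plan:
  P1->B2: 25 × £4 = £100
  P1->B4: 70 × £2 = £140
  P2->B3: 20 × £2 = £40
  P3->B1: 15 × £2 = £30
  P3->B4: 40 × £2 = £80
  P4->B2: 55 × £7 = £385
  P4->B3: 50 × £3 = £150
Optimal cost = £925.
Saving = 1405 − 925 = £480.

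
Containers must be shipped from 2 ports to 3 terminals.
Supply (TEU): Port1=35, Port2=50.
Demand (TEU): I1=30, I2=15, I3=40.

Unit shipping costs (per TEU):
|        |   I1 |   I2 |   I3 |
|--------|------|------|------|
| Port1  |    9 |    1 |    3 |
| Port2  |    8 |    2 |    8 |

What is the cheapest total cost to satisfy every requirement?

One minimum-cost allocation:
  Port1–I3: 35 TEU
  Port2–I1: 30 TEU
  Port2–I2: 15 TEU
  Port2–I3: 5 TEU
Total cost = 415.

415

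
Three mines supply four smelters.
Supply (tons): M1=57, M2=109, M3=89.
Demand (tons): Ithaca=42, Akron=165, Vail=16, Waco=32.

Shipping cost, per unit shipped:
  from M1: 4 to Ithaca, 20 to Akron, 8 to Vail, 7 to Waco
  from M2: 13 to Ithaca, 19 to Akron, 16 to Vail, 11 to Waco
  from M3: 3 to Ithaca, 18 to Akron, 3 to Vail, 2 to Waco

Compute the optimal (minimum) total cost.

3389

A cheapest plan:
  M1->Ithaca: 42 × 4 = 168
  M1->Akron: 15 × 20 = 300
  M2->Akron: 109 × 19 = 2071
  M3->Akron: 41 × 18 = 738
  M3->Vail: 16 × 3 = 48
  M3->Waco: 32 × 2 = 64
Total = 168 + 300 + 2071 + 738 + 48 + 64 = 3389.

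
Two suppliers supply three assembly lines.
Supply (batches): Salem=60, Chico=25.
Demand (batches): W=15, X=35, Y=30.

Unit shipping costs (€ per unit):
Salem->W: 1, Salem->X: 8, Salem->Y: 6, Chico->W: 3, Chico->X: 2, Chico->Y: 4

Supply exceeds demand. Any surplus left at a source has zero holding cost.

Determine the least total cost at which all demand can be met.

An optimal shipping plan:
  Salem->W: 15 × €1 = €15
  Salem->X: 10 × €8 = €80
  Salem->Y: 30 × €6 = €180
  Chico->X: 25 × €2 = €50
Total = 15 + 80 + 180 + 50 = €325.
(Supply check: Salem ships 55; Chico ships 25.)

325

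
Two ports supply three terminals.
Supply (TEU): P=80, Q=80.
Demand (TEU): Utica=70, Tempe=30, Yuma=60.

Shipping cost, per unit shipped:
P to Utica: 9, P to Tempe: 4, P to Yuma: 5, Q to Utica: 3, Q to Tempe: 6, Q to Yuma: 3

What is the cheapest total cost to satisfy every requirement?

An optimal shipping plan:
  P→Tempe: 30 × 4 = 120
  P→Yuma: 50 × 5 = 250
  Q→Utica: 70 × 3 = 210
  Q→Yuma: 10 × 3 = 30
Total = 120 + 250 + 210 + 30 = 610.

610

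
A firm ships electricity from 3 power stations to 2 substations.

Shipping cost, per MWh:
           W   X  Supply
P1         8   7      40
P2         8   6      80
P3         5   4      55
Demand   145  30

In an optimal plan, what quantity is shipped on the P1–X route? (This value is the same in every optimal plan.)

0

Solving gives:
  P1->W: 40 MWh
  P2->W: 50 MWh
  P2->X: 30 MWh
  P3->W: 55 MWh
Total cost = 1175.
The route P1→X is not used.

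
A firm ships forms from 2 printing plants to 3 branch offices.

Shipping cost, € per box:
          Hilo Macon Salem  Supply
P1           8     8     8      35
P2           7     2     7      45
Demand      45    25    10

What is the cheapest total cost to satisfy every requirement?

A cheapest plan:
  P1->Hilo: 25 × €8 = €200
  P1->Salem: 10 × €8 = €80
  P2->Hilo: 20 × €7 = €140
  P2->Macon: 25 × €2 = €50
Total = 200 + 80 + 140 + 50 = €470.

470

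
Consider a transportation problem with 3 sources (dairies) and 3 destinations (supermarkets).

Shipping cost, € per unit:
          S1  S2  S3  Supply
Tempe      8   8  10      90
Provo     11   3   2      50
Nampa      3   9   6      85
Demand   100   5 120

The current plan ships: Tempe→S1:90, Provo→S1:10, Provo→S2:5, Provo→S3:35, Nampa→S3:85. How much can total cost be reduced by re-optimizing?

Current plan cost = 90·8 + 10·11 + 5·3 + 35·2 + 85·6 = €1425.
Optimal plan:
  Tempe to S1: 15 × €8 = €120
  Tempe to S2: 5 × €8 = €40
  Tempe to S3: 70 × €10 = €700
  Provo to S3: 50 × €2 = €100
  Nampa to S1: 85 × €3 = €255
Optimal cost = €1215.
Saving = 1425 − 1215 = €210.

210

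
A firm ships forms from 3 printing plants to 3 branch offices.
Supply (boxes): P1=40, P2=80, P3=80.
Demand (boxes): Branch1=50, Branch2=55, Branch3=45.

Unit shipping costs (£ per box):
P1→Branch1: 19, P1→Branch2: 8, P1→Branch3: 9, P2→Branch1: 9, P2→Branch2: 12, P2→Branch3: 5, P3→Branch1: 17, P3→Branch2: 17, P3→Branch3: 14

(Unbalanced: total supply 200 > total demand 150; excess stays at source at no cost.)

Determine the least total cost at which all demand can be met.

1370

Optimal allocation:
  P1–Branch2: 40 × £8 = £320
  P2–Branch1: 35 × £9 = £315
  P2–Branch3: 45 × £5 = £225
  P3–Branch1: 15 × £17 = £255
  P3–Branch2: 15 × £17 = £255
Total = 320 + 315 + 225 + 255 + 255 = £1370.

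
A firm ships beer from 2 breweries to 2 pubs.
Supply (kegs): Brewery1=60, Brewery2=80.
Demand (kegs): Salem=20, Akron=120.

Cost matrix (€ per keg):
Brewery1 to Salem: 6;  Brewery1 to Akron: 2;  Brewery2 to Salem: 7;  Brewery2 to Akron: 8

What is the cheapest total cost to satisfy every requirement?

A cheapest plan:
  Brewery1–Akron: 60 × €2 = €120
  Brewery2–Salem: 20 × €7 = €140
  Brewery2–Akron: 60 × €8 = €480
Total = 120 + 140 + 480 = €740.

740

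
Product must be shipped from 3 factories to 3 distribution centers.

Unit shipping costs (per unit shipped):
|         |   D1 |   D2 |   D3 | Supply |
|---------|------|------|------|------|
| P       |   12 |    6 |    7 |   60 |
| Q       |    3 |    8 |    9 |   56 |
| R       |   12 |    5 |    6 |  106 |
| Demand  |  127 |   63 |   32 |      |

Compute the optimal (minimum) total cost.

An optimal shipping plan:
  P to D1: 60 × 12 = 720
  Q to D1: 56 × 3 = 168
  R to D1: 11 × 12 = 132
  R to D2: 63 × 5 = 315
  R to D3: 32 × 6 = 192
Total = 720 + 168 + 132 + 315 + 192 = 1527.

1527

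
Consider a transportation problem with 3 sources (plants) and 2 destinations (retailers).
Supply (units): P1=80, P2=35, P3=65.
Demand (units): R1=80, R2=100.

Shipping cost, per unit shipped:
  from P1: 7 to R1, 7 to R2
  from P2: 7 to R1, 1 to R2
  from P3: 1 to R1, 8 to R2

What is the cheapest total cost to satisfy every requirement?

660

One minimum-cost allocation:
  P1 to R1: 15 × 7 = 105
  P1 to R2: 65 × 7 = 455
  P2 to R2: 35 × 1 = 35
  P3 to R1: 65 × 1 = 65
Total = 105 + 455 + 35 + 65 = 660.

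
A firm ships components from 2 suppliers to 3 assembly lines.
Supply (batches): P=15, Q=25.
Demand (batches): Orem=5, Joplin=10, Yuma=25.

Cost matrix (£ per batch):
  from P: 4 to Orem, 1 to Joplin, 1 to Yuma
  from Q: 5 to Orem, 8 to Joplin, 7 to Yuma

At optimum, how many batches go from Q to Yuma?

The minimum-cost plan:
  P to Joplin: 10 batches
  P to Yuma: 5 batches
  Q to Orem: 5 batches
  Q to Yuma: 20 batches
Total cost = £180.
So Q→Yuma carries 20 batches.

20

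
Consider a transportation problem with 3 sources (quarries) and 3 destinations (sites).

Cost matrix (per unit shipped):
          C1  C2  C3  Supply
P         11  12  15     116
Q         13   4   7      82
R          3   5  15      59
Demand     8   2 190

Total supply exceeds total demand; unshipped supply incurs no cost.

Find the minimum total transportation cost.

2228

A cheapest plan:
  P->C3: 59 × 15 = 885
  Q->C3: 82 × 7 = 574
  R->C1: 8 × 3 = 24
  R->C2: 2 × 5 = 10
  R->C3: 49 × 15 = 735
Total = 885 + 574 + 24 + 10 + 735 = 2228.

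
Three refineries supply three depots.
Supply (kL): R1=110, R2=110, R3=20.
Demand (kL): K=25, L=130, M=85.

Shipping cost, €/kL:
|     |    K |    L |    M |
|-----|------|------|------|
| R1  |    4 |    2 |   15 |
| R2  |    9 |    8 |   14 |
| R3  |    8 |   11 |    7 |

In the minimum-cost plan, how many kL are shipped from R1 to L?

110

Optimal shipments:
  R1→L: 110 × €2 = €220
  R2→K: 25 × €9 = €225
  R2→L: 20 × €8 = €160
  R2→M: 65 × €14 = €910
  R3→M: 20 × €7 = €140
Total cost = €1655.
So R1→L carries 110 kL.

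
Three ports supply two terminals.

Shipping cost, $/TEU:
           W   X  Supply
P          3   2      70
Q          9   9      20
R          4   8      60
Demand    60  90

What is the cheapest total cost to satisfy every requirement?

A cheapest plan:
  P to X: 70 × $2 = $140
  Q to X: 20 × $9 = $180
  R to W: 60 × $4 = $240
Total = 140 + 180 + 240 = $560.

560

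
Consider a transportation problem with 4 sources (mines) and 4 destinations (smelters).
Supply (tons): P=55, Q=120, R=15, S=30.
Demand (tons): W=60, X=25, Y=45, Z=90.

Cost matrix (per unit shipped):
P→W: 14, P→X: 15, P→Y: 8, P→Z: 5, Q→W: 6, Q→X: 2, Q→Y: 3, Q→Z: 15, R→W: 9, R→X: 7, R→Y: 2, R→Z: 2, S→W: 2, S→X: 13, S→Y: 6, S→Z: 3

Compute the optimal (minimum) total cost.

One minimum-cost allocation:
  P–Z: 55 tons
  Q–W: 50 tons
  Q–X: 25 tons
  Q–Y: 45 tons
  R–Z: 15 tons
  S–W: 10 tons
  S–Z: 20 tons
Total cost = 870.
(Supply check: P ships 55; Q ships 120; R ships 15; S ships 30.)

870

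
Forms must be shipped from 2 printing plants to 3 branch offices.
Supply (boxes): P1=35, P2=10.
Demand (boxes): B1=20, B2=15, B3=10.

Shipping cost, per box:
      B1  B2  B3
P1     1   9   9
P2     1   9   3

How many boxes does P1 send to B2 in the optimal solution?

Optimal shipments:
  P1 to B1: 20 × 1 = 20
  P1 to B2: 15 × 9 = 135
  P2 to B3: 10 × 3 = 30
Total cost = 185.
So P1→B2 carries 15 boxes.

15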